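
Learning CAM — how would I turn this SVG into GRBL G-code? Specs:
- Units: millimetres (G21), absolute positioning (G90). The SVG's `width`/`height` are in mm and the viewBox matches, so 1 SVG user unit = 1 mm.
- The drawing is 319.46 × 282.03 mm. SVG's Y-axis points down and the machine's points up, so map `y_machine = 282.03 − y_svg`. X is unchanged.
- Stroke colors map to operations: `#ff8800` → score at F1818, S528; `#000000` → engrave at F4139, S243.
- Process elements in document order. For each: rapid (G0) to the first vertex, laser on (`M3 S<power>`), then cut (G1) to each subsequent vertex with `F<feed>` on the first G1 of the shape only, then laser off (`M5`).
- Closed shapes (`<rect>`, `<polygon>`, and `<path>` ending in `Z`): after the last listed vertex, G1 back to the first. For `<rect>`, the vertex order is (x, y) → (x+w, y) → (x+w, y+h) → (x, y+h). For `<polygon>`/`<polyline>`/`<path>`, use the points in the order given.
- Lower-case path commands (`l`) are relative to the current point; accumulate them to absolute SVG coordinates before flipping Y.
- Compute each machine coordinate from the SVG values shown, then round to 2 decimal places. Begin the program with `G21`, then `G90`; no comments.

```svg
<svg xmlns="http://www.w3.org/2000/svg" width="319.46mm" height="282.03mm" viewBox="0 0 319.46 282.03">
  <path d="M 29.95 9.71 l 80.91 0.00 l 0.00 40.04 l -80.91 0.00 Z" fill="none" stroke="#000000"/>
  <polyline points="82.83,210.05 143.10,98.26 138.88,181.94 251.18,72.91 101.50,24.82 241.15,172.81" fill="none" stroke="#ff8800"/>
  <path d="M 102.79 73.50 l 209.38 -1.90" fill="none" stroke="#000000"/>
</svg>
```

viewBox `0 0 319.46 282.03` with mm width/height → 1 unit = 1 mm. Flip: y_m = 282.03 − y_svg.

**Shape 1** — `<path>` rectangle, stroke `#000000` → engrave (S243, F4139). Machine vertices: (29.95,272.32) → (110.86,272.32) → (110.86,232.28) → (29.95,232.28) → (29.95,272.32). Closed: final G1 returns to the first vertex.

**Shape 2** — `<polyline>` open polyline, stroke `#ff8800` → score (S528, F1818). Machine vertices: (82.83,71.98) → (143.10,183.77) → (138.88,100.09) → (251.18,209.12) → (101.50,257.21) → (241.15,109.22). Open path.

**Shape 3** — `<path>` line segment, stroke `#000000` → engrave (S243, F4139). Machine vertices: (102.79,208.53) → (312.17,210.43). Open path.

G21
G90
G0 X29.95 Y272.32
M3 S243
G1 X110.86 Y272.32 F4139
G1 X110.86 Y232.28
G1 X29.95 Y232.28
G1 X29.95 Y272.32
M5
G0 X82.83 Y71.98
M3 S528
G1 X143.10 Y183.77 F1818
G1 X138.88 Y100.09
G1 X251.18 Y209.12
G1 X101.50 Y257.21
G1 X241.15 Y109.22
M5
G0 X102.79 Y208.53
M3 S243
G1 X312.17 Y210.43 F4139
M5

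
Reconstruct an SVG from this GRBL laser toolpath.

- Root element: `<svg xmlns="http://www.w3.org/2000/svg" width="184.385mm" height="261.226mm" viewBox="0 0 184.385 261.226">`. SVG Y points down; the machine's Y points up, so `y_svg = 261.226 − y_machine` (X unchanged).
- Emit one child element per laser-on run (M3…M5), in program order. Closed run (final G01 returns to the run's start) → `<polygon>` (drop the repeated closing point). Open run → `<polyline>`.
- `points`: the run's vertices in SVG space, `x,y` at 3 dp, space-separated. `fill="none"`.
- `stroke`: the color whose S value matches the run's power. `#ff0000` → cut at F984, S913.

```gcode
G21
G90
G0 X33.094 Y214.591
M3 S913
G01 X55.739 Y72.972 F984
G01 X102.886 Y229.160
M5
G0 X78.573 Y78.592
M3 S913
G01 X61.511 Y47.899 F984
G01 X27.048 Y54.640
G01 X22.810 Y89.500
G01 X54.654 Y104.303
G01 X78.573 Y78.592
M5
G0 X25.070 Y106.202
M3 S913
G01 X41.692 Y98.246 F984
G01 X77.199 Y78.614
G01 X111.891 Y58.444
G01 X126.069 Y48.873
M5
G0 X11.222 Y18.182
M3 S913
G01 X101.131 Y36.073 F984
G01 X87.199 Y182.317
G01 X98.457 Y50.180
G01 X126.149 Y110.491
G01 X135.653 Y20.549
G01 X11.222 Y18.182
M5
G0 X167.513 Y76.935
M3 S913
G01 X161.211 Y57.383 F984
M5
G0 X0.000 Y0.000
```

Each laser-on run becomes one SVG element. Flip Y back into SVG space with y_svg = 261.226 − y_machine. Every run uses S913, so all elements get stroke `#ff0000` (cut).

Run 1: The run is open, so emit a `<polyline>` with points (Y-flipped): 33.094,46.635 55.739,188.254 102.886,32.066.

Run 2: The run returns to its start, so emit a `<polygon>` with points (Y-flipped): 78.573,182.634 61.511,213.327 27.048,206.586 22.810,171.726 54.654,156.923.

Run 3: The run is open, so emit a `<polyline>` with points (Y-flipped): 25.070,155.024 41.692,162.980 77.199,182.612 111.891,202.782 126.069,212.353.

Run 4: The run returns to its start, so emit a `<polygon>` with points (Y-flipped): 11.222,243.044 101.131,225.153 87.199,78.909 98.457,211.046 126.149,150.735 135.653,240.677.

Run 5: The run is open, so emit a `<polyline>` with points (Y-flipped): 167.513,184.291 161.211,203.843.

<svg xmlns="http://www.w3.org/2000/svg" width="184.385mm" height="261.226mm" viewBox="0 0 184.385 261.226">
  <polyline points="33.094,46.635 55.739,188.254 102.886,32.066" fill="none" stroke="#ff0000"/>
  <polygon points="78.573,182.634 61.511,213.327 27.048,206.586 22.810,171.726 54.654,156.923" fill="none" stroke="#ff0000"/>
  <polyline points="25.070,155.024 41.692,162.980 77.199,182.612 111.891,202.782 126.069,212.353" fill="none" stroke="#ff0000"/>
  <polygon points="11.222,243.044 101.131,225.153 87.199,78.909 98.457,211.046 126.149,150.735 135.653,240.677" fill="none" stroke="#ff0000"/>
  <polyline points="167.513,184.291 161.211,203.843" fill="none" stroke="#ff0000"/>
</svg>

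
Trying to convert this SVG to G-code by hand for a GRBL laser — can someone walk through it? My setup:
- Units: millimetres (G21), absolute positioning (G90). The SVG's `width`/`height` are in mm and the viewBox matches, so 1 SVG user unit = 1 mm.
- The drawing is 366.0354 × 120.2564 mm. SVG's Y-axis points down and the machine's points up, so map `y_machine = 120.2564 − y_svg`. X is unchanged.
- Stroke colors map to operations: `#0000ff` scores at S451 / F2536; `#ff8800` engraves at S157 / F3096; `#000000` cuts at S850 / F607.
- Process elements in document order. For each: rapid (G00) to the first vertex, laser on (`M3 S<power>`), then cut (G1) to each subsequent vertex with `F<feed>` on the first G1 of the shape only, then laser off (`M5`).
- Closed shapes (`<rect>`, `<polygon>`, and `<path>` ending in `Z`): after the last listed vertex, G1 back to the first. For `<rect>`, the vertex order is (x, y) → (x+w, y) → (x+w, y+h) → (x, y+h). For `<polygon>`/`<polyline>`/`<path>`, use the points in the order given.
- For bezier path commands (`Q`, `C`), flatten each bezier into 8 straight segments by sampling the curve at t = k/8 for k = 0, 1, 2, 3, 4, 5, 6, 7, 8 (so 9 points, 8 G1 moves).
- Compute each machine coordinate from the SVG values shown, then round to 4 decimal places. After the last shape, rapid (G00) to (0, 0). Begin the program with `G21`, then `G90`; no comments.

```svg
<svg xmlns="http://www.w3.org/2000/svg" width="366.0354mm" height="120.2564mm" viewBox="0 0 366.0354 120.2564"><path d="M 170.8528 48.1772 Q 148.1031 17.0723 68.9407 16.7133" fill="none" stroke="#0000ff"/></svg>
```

G21
G90
G00 X170.8528 Y72.0792
M3 S451
G1 X164.2839 Y79.3750 F2536
G1 X155.9522 Y85.7100
G1 X145.8575 Y91.0842
G1 X133.9999 Y95.4976
G1 X120.3795 Y98.9502
G1 X104.9961 Y101.4420
G1 X87.8499 Y102.9729
G1 X68.9407 Y103.5431
M5
G00 X0.0000 Y0.0000

viewBox `0 0 366.0354 120.2564` with mm width/height → 1 unit = 1 mm. Flip: y_m = 120.2564 − y_svg.

**Shape 1** — `<path>` quadratic bezier, stroke `#0000ff` → score (S451, F2536). Control points (SVG): P0=(170.8528,48.1772), P1=(148.1031,17.0723), P2=(68.9407,16.7133); sampled at t=k/8. Machine vertices: (170.8528,72.0792) → (164.2839,79.3750) → (155.9522,85.7100) → (145.8575,91.0842) → (133.9999,95.4976) → (120.3795,98.9502) → (104.9961,101.4420) → (87.8499,102.9729) → (68.9407,103.5431). Open path.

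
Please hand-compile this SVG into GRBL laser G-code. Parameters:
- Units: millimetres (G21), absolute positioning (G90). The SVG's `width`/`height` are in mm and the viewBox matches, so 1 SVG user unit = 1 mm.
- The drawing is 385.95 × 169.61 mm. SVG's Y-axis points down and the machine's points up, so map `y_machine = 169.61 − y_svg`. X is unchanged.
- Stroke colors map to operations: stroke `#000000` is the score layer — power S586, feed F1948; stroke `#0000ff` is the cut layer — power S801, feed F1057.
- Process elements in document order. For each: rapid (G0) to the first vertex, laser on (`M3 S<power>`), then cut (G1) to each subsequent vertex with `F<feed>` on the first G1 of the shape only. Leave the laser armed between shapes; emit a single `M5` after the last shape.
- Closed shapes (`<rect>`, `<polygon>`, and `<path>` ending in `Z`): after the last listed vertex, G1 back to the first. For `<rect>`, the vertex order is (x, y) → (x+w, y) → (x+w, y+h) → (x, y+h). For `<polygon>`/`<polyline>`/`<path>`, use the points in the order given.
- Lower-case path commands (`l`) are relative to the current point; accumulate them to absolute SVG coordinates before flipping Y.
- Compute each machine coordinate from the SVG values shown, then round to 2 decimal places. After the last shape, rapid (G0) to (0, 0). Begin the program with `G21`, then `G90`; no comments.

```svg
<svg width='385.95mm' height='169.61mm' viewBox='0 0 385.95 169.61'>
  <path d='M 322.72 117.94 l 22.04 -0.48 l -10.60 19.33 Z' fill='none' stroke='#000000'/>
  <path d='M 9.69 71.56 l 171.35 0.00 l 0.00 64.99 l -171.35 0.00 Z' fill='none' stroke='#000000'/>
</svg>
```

G21
G90
G0 X322.72 Y51.67
M3 S586
G1 X344.76 Y52.15 F1948
G1 X334.16 Y32.82
G1 X322.72 Y51.67
G0 X9.69 Y98.05
M3 S586
G1 X181.04 Y98.05 F1948
G1 X181.04 Y33.06
G1 X9.69 Y33.06
G1 X9.69 Y98.05
M5
G0 X0.00 Y0.00

Since the viewBox matches the mm dimensions, user units are millimetres directly. The only transform is the Y-flip y_m = 169.61 − y_svg.

Shape 1 is a regular polygon drawn with `<path>`. Its stroke #000000 means score at S586, F1948. After flipping Y the toolpath is (322.72,51.67) → (344.76,52.15) → (334.16,32.82) → (322.72,51.67), returning to the start.

Shape 2 is a rectangle drawn with `<path>`. Its stroke #000000 means score at S586, F1948. After flipping Y the toolpath is (9.69,98.05) → (181.04,98.05) → (181.04,33.06) → (9.69,33.06) → (9.69,98.05), returning to the start.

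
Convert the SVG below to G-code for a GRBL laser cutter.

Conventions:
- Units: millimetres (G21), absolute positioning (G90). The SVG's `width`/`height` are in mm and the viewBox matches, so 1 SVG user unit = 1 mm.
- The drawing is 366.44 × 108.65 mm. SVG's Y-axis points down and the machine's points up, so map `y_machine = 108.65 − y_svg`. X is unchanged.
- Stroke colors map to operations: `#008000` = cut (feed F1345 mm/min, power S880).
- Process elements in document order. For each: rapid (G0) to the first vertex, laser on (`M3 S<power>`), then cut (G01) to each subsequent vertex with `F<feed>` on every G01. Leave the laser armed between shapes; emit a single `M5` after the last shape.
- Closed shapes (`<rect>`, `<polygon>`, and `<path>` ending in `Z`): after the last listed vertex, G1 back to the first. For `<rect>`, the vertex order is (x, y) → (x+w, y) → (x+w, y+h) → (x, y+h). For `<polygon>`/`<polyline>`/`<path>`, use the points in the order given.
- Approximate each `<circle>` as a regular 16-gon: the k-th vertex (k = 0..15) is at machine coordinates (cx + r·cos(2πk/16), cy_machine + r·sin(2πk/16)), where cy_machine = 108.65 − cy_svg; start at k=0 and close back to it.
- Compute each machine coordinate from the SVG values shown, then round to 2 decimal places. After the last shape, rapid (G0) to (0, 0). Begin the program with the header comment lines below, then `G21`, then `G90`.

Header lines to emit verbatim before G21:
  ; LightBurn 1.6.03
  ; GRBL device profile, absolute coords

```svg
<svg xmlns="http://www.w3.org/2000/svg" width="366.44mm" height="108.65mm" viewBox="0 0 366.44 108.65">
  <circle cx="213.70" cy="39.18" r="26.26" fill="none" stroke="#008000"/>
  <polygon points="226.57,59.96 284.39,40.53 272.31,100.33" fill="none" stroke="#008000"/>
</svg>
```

Since the viewBox matches the mm dimensions, user units are millimetres directly. The only transform is the Y-flip y_m = 108.65 − y_svg.

Shape 1 is a circle drawn with `<circle>`. Its stroke #008000 means cut at S880, F1345. After flipping Y the toolpath is (239.96,69.47) → (237.96,79.52) → (232.27,88.04) → (223.75,93.73) → (213.70,95.73) → (203.65,93.73) → (195.13,88.04) → (189.44,79.52) → (187.44,69.47) → (189.44,59.42) → (195.13,50.90) → (203.65,45.21) → (213.70,43.21) → (223.75,45.21) → (232.27,50.90) → (237.96,59.42) → (239.96,69.47), returning to the start.

Shape 2 is a regular polygon drawn with `<polygon>`. Its stroke #008000 means cut at S880, F1345. After flipping Y the toolpath is (226.57,48.69) → (284.39,68.12) → (272.31,8.32) → (226.57,48.69), returning to the start.

; LightBurn 1.6.03
; GRBL device profile, absolute coords
G21
G90
G0 X239.96 Y69.47
M3 S880
G01 X237.96 Y79.52 F1345
G01 X232.27 Y88.04 F1345
G01 X223.75 Y93.73 F1345
G01 X213.70 Y95.73 F1345
G01 X203.65 Y93.73 F1345
G01 X195.13 Y88.04 F1345
G01 X189.44 Y79.52 F1345
G01 X187.44 Y69.47 F1345
G01 X189.44 Y59.42 F1345
G01 X195.13 Y50.90 F1345
G01 X203.65 Y45.21 F1345
G01 X213.70 Y43.21 F1345
G01 X223.75 Y45.21 F1345
G01 X232.27 Y50.90 F1345
G01 X237.96 Y59.42 F1345
G01 X239.96 Y69.47 F1345
G0 X226.57 Y48.69
M3 S880
G01 X284.39 Y68.12 F1345
G01 X272.31 Y8.32 F1345
G01 X226.57 Y48.69 F1345
M5
G0 X0.00 Y0.00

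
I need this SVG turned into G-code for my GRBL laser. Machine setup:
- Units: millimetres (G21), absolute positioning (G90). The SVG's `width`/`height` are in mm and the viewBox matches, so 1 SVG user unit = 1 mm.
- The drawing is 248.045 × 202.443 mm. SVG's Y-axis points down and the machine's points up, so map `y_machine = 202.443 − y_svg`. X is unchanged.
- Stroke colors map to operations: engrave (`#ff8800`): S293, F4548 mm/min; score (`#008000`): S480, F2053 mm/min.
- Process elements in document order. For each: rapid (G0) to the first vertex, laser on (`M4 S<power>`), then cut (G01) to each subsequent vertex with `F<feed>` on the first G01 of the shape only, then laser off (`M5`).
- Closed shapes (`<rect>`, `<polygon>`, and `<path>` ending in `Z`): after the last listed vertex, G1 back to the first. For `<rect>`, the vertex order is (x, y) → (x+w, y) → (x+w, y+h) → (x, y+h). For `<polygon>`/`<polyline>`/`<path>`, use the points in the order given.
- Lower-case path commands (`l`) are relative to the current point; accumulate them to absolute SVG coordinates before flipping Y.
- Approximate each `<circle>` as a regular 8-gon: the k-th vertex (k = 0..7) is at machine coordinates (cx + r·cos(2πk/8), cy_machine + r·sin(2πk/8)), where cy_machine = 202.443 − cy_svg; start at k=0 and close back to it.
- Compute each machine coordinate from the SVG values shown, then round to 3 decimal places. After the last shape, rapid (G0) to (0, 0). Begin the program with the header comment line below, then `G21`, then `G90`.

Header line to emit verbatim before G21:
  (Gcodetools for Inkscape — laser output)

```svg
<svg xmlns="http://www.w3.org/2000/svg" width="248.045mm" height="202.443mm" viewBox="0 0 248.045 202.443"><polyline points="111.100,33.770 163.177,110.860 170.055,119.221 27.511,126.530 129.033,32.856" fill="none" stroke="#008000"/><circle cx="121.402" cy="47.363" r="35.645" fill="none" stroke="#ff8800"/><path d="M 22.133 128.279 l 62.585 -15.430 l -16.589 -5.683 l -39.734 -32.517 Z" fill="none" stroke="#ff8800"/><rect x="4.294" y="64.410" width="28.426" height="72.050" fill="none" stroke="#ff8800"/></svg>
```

1 u = 1 mm; y_m = 202.443 − y.

[1] `<polyline>` open polyline, #008000→score S480 F2053: (111.100,168.673) → (163.177,91.583) → (170.055,83.222) → (27.511,75.913) → (129.033,169.587)

[2] `<circle>` circle, #ff8800→engrave S293 F4548: (157.047,155.080) → (146.607,180.285) → (121.402,190.725) → (96.197,180.285) → (85.757,155.080) → (96.197,129.875) → (121.402,119.435) → (146.607,129.875) → (157.047,155.080) (closed)

[3] `<path>` closed polygon, #ff8800→engrave S293 F4548: (22.133,74.164) → (84.718,89.594) → (68.129,95.277) → (28.395,127.794) → (22.133,74.164) (closed)

[4] `<rect>` rectangle, #ff8800→engrave S293 F4548: (4.294,138.033) → (32.720,138.033) → (32.720,65.983) → (4.294,65.983) → (4.294,138.033) (closed)

(Gcodetools for Inkscape — laser output)
G21
G90
G0 X111.100 Y168.673
M4 S480
G01 X163.177 Y91.583 F2053
G01 X170.055 Y83.222
G01 X27.511 Y75.913
G01 X129.033 Y169.587
M5
G0 X157.047 Y155.080
M4 S293
G01 X146.607 Y180.285 F4548
G01 X121.402 Y190.725
G01 X96.197 Y180.285
G01 X85.757 Y155.080
G01 X96.197 Y129.875
G01 X121.402 Y119.435
G01 X146.607 Y129.875
G01 X157.047 Y155.080
M5
G0 X22.133 Y74.164
M4 S293
G01 X84.718 Y89.594 F4548
G01 X68.129 Y95.277
G01 X28.395 Y127.794
G01 X22.133 Y74.164
M5
G0 X4.294 Y138.033
M4 S293
G01 X32.720 Y138.033 F4548
G01 X32.720 Y65.983
G01 X4.294 Y65.983
G01 X4.294 Y138.033
M5
G0 X0.000 Y0.000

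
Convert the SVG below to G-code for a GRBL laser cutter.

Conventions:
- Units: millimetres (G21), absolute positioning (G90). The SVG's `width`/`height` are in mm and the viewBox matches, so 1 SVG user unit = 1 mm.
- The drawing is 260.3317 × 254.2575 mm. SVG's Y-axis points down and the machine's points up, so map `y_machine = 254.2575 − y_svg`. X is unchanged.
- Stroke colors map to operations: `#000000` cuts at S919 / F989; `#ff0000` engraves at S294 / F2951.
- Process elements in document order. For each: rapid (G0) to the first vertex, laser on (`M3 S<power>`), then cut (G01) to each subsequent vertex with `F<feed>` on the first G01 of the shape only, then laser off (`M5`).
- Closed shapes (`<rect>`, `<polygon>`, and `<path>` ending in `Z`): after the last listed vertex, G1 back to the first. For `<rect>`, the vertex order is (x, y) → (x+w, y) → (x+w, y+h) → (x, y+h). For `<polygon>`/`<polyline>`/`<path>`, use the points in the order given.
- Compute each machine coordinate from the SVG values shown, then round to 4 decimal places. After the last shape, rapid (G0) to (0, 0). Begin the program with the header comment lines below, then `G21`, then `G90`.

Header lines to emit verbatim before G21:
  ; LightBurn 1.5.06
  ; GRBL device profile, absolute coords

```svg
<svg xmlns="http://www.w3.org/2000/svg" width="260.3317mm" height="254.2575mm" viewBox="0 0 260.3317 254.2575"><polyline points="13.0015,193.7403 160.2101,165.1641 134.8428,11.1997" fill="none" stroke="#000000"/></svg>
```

; LightBurn 1.5.06
; GRBL device profile, absolute coords
G21
G90
G0 X13.0015 Y60.5172
M3 S919
G01 X160.2101 Y89.0934 F989
G01 X134.8428 Y243.0578
M5
G0 X0.0000 Y0.0000

1 u = 1 mm; y_m = 254.2575 − y.

[1] `<polyline>` open polyline, #000000→cut S919 F989: (13.0015,60.5172) → (160.2101,89.0934) → (134.8428,243.0578)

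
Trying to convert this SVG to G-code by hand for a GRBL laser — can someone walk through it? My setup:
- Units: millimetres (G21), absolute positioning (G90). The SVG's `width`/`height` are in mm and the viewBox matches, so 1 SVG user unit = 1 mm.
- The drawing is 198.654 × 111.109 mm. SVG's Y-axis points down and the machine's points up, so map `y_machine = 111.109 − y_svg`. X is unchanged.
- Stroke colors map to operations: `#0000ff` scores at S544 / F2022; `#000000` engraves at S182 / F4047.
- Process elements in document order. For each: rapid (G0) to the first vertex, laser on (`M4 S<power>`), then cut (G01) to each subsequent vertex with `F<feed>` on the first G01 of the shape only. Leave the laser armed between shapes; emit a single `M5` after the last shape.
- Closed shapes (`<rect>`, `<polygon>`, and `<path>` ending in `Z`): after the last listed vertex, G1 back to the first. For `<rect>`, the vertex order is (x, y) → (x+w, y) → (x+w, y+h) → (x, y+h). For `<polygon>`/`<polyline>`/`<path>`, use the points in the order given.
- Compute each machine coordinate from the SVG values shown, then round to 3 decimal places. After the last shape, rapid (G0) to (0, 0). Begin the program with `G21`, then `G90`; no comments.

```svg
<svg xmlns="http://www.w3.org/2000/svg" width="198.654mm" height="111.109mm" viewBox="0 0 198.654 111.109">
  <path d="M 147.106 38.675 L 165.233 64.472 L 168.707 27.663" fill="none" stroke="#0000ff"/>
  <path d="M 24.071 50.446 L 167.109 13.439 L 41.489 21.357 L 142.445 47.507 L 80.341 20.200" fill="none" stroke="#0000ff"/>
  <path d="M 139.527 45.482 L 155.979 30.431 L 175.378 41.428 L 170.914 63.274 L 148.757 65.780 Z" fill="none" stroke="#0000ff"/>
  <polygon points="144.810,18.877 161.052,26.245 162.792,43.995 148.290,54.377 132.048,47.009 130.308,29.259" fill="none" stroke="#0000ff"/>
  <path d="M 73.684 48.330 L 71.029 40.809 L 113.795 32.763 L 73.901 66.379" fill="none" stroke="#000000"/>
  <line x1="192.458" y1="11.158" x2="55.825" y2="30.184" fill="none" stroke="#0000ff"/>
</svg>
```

1 u = 1 mm; y_m = 111.109 − y.

[1] `<path>` open polyline, #0000ff→score S544 F2022: (147.106,72.434) → (165.233,46.637) → (168.707,83.446)

[2] `<path>` open polyline, #0000ff→score S544 F2022: (24.071,60.663) → (167.109,97.670) → (41.489,89.752) → (142.445,63.602) → (80.341,90.909)

[3] `<path>` regular polygon, #0000ff→score S544 F2022: (139.527,65.627) → (155.979,80.678) → (175.378,69.681) → (170.914,47.835) → (148.757,45.329) → (139.527,65.627) (closed)

[4] `<polygon>` regular polygon, #0000ff→score S544 F2022: (144.810,92.232) → (161.052,84.864) → (162.792,67.114) → (148.290,56.732) → (132.048,64.100) → (130.308,81.850) → (144.810,92.232) (closed)

[5] `<path>` open polyline, #000000→engrave S182 F4047: (73.684,62.779) → (71.029,70.300) → (113.795,78.346) → (73.901,44.730)

[6] `<line>` line segment, #0000ff→score S544 F2022: (192.458,99.951) → (55.825,80.925)

G21
G90
G0 X147.106 Y72.434
M4 S544
G01 X165.233 Y46.637 F2022
G01 X168.707 Y83.446
G0 X24.071 Y60.663
M4 S544
G01 X167.109 Y97.670 F2022
G01 X41.489 Y89.752
G01 X142.445 Y63.602
G01 X80.341 Y90.909
G0 X139.527 Y65.627
M4 S544
G01 X155.979 Y80.678 F2022
G01 X175.378 Y69.681
G01 X170.914 Y47.835
G01 X148.757 Y45.329
G01 X139.527 Y65.627
G0 X144.810 Y92.232
M4 S544
G01 X161.052 Y84.864 F2022
G01 X162.792 Y67.114
G01 X148.290 Y56.732
G01 X132.048 Y64.100
G01 X130.308 Y81.850
G01 X144.810 Y92.232
G0 X73.684 Y62.779
M4 S182
G01 X71.029 Y70.300 F4047
G01 X113.795 Y78.346
G01 X73.901 Y44.730
G0 X192.458 Y99.951
M4 S544
G01 X55.825 Y80.925 F2022
M5
G0 X0.000 Y0.000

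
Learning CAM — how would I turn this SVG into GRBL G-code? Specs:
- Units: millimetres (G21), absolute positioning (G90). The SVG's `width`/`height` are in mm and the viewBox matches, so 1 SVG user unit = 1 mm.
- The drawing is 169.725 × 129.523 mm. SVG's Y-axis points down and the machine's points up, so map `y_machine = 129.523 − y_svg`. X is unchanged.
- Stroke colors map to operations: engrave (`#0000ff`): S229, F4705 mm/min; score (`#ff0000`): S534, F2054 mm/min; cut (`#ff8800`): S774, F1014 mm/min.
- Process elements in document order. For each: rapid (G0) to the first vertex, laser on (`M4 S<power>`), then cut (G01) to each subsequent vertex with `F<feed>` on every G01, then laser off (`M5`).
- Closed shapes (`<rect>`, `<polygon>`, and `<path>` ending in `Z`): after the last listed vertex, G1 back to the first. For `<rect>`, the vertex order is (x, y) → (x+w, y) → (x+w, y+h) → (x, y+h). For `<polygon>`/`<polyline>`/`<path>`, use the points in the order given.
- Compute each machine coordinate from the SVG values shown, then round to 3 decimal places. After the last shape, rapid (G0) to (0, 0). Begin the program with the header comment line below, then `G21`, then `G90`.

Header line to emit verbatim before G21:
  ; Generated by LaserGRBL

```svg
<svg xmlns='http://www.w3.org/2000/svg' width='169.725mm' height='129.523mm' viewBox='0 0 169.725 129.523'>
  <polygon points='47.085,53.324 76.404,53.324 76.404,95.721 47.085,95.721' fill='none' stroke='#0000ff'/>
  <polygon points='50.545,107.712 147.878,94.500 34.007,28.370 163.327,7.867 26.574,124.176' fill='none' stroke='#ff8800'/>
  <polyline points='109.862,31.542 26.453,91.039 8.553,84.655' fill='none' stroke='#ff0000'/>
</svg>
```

Since the viewBox matches the mm dimensions, user units are millimetres directly. The only transform is the Y-flip y_m = 129.523 − y_svg.

Shape 1 is a rectangle drawn with `<polygon>`. Its stroke #0000ff means engrave at S229, F4705. After flipping Y the toolpath is (47.085,76.199) → (76.404,76.199) → (76.404,33.802) → (47.085,33.802) → (47.085,76.199), returning to the start.

Shape 2 is a closed polygon drawn with `<polygon>`. Its stroke #ff8800 means cut at S774, F1014. After flipping Y the toolpath is (50.545,21.811) → (147.878,35.023) → (34.007,101.153) → (163.327,121.656) → (26.574,5.347) → (50.545,21.811), returning to the start.

Shape 3 is a open polyline drawn with `<polyline>`. Its stroke #ff0000 means score at S534, F2054. After flipping Y the toolpath is (109.862,97.981) → (26.453,38.484) → (8.553,44.868).

; Generated by LaserGRBL
G21
G90
G0 X47.085 Y76.199
M4 S229
G01 X76.404 Y76.199 F4705
G01 X76.404 Y33.802 F4705
G01 X47.085 Y33.802 F4705
G01 X47.085 Y76.199 F4705
M5
G0 X50.545 Y21.811
M4 S774
G01 X147.878 Y35.023 F1014
G01 X34.007 Y101.153 F1014
G01 X163.327 Y121.656 F1014
G01 X26.574 Y5.347 F1014
G01 X50.545 Y21.811 F1014
M5
G0 X109.862 Y97.981
M4 S534
G01 X26.453 Y38.484 F2054
G01 X8.553 Y44.868 F2054
M5
G0 X0.000 Y0.000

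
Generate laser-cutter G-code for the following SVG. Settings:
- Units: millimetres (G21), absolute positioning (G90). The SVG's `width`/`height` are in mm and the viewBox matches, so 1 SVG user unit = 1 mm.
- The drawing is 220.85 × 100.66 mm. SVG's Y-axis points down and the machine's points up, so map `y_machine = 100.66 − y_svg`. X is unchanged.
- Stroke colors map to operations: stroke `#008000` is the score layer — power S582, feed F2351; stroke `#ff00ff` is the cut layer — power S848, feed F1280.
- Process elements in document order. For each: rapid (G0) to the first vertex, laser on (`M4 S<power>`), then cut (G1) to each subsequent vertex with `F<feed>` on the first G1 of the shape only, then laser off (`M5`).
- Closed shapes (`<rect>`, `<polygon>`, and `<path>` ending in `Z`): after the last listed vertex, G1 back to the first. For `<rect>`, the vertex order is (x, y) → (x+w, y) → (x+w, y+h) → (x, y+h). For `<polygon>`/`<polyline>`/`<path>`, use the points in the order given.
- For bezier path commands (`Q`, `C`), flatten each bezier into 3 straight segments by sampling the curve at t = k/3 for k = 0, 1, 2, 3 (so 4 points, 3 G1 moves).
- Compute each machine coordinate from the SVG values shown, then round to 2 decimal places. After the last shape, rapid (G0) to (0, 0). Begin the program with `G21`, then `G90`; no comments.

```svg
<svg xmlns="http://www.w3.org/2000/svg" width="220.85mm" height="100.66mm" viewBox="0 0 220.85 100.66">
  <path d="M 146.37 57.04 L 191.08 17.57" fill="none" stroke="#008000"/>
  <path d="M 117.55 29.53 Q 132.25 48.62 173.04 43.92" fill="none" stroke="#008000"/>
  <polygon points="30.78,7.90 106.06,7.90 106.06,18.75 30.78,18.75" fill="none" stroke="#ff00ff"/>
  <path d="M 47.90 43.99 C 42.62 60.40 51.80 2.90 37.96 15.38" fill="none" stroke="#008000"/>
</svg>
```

viewBox `0 0 220.85 100.66` with mm width/height → 1 unit = 1 mm. Flip: y_m = 100.66 − y_svg.

**Shape 1** — `<path>` line segment, stroke `#008000` → score (S582, F2351). Machine vertices: (146.37,43.62) → (191.08,83.09). Open path.

**Shape 2** — `<path>` quadratic bezier, stroke `#008000` → score (S582, F2351). Control points (SVG): P0=(117.55,29.53), P1=(132.25,48.62), P2=(173.04,43.92); sampled at t=k/3. Machine vertices: (117.55,71.13) → (130.25,61.05) → (148.75,56.25) → (173.04,56.74). Open path.

**Shape 3** — `<polygon>` rectangle, stroke `#ff00ff` → cut (S848, F1280). Machine vertices: (30.78,92.76) → (106.06,92.76) → (106.06,81.91) → (30.78,81.91) → (30.78,92.76). Closed: final G1 returns to the first vertex.

**Shape 4** — `<path>` cubic bezier, stroke `#008000` → score (S582, F2351). Control points (SVG): P0=(47.90,43.99), P1=(42.62,60.40), P2=(51.80,2.90), P3=(37.96,15.38); sampled at t=k/3. Machine vertices: (47.90,56.67) → (46.05,59.57) → (45.51,79.76) → (37.96,85.28). Open path.

G21
G90
G0 X146.37 Y43.62
M4 S582
G1 X191.08 Y83.09 F2351
M5
G0 X117.55 Y71.13
M4 S582
G1 X130.25 Y61.05 F2351
G1 X148.75 Y56.25
G1 X173.04 Y56.74
M5
G0 X30.78 Y92.76
M4 S848
G1 X106.06 Y92.76 F1280
G1 X106.06 Y81.91
G1 X30.78 Y81.91
G1 X30.78 Y92.76
M5
G0 X47.90 Y56.67
M4 S582
G1 X46.05 Y59.57 F2351
G1 X45.51 Y79.76
G1 X37.96 Y85.28
M5
G0 X0.00 Y0.00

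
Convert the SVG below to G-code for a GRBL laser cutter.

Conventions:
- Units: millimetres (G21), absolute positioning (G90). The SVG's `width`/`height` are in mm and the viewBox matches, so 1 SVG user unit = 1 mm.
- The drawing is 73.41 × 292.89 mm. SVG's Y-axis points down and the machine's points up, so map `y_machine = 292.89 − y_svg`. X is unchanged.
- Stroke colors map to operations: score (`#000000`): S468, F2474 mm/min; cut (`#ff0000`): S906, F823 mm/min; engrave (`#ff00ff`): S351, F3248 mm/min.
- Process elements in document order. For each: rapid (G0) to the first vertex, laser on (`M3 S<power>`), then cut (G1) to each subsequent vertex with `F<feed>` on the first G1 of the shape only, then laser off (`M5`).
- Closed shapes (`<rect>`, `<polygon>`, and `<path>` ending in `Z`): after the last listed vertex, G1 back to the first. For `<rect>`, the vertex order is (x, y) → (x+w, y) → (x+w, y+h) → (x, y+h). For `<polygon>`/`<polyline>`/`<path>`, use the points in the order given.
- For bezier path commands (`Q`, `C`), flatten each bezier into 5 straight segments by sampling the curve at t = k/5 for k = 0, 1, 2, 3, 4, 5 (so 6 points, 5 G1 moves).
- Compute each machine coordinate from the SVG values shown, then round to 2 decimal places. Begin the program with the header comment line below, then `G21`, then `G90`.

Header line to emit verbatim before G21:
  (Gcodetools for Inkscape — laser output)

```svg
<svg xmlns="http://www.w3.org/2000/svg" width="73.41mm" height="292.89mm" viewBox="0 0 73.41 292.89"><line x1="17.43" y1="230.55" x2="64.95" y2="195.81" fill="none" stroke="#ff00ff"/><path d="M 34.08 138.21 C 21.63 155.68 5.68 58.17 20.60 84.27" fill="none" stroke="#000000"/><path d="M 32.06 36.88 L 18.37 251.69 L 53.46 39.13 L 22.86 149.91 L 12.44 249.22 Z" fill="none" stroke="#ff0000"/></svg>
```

(Gcodetools for Inkscape — laser output)
G21
G90
G0 X17.43 Y62.34
M3 S351
G1 X64.95 Y97.08 F3248
M5
G0 X34.08 Y154.68
M3 S468
G1 X26.46 Y156.09 F2474
G1 X19.66 Y173.64
G1 X15.31 Y195.88
G1 X15.08 Y211.36
G1 X20.60 Y208.62
M5
G0 X32.06 Y256.01
M3 S906
G1 X18.37 Y41.20 F823
G1 X53.46 Y253.76
G1 X22.86 Y142.98
G1 X12.44 Y43.67
G1 X32.06 Y256.01
M5

1 u = 1 mm; y_m = 292.89 − y.

[1] `<line>` line segment, #ff00ff→engrave S351 F3248: (17.43,62.34) → (64.95,97.08)

[2] `<path>` cubic bezier, #000000→score S468 F2474: (34.08,154.68) → (26.46,156.09) → (19.66,173.64) → (15.31,195.88) → (15.08,211.36) → (20.60,208.62)

[3] `<path>` closed polygon, #ff0000→cut S906 F823: (32.06,256.01) → (18.37,41.20) → (53.46,253.76) → (22.86,142.98) → (12.44,43.67) → (32.06,256.01) (closed)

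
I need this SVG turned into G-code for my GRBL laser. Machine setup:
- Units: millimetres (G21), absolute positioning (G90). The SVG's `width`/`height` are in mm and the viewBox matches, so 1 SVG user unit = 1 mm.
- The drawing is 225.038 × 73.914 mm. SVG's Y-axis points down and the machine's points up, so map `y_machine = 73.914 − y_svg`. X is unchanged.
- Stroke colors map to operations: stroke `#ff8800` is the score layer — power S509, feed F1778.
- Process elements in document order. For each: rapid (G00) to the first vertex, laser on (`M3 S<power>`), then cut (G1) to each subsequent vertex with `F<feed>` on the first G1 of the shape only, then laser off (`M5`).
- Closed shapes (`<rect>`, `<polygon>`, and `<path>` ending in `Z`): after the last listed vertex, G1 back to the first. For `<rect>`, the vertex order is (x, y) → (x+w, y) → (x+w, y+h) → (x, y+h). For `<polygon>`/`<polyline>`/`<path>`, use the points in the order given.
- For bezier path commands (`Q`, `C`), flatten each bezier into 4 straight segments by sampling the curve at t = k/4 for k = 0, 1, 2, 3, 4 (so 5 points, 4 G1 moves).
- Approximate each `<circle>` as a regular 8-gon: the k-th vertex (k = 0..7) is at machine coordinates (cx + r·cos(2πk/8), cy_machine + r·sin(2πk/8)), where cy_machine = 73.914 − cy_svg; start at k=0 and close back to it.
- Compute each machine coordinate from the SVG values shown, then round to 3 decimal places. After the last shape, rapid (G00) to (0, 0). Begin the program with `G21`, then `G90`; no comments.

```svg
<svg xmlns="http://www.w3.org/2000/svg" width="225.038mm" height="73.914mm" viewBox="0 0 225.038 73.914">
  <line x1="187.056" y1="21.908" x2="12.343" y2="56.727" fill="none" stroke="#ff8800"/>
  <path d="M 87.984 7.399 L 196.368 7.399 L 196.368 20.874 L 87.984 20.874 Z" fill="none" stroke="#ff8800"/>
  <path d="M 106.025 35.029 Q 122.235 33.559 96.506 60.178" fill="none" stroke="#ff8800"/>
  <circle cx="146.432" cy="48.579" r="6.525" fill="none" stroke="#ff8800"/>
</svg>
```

viewBox `0 0 225.038 73.914` with mm width/height → 1 unit = 1 mm. Flip: y_m = 73.914 − y_svg.

**Shape 1** — `<line>` line segment, stroke `#ff8800` → score (S509, F1778). Machine vertices: (187.056,52.006) → (12.343,17.187). Open path.

**Shape 2** — `<path>` rectangle, stroke `#ff8800` → score (S509, F1778). Machine vertices: (87.984,66.515) → (196.368,66.515) → (196.368,53.040) → (87.984,53.040) → (87.984,66.515). Closed: final G1 returns to the first vertex.

**Shape 3** — `<path>` quadratic bezier, stroke `#ff8800` → score (S509, F1778). Control points (SVG): P0=(106.025,35.029), P1=(122.235,33.559), P2=(96.506,60.178); sampled at t=k/4. Machine vertices: (106.025,38.885) → (111.509,37.864) → (111.750,33.333) → (106.749,25.290) → (96.506,13.736). Open path.

**Shape 4** — `<circle>` circle, stroke `#ff8800` → score (S509, F1778). Machine vertices: (152.957,25.335) → (151.046,29.949) → (146.432,31.860) → (141.818,29.949) → (139.907,25.335) → (141.818,20.721) → (146.432,18.810) → (151.046,20.721) → (152.957,25.335). Closed: final G1 returns to the first vertex.

G21
G90
G00 X187.056 Y52.006
M3 S509
G1 X12.343 Y17.187 F1778
M5
G00 X87.984 Y66.515
M3 S509
G1 X196.368 Y66.515 F1778
G1 X196.368 Y53.040
G1 X87.984 Y53.040
G1 X87.984 Y66.515
M5
G00 X106.025 Y38.885
M3 S509
G1 X111.509 Y37.864 F1778
G1 X111.750 Y33.333
G1 X106.749 Y25.290
G1 X96.506 Y13.736
M5
G00 X152.957 Y25.335
M3 S509
G1 X151.046 Y29.949 F1778
G1 X146.432 Y31.860
G1 X141.818 Y29.949
G1 X139.907 Y25.335
G1 X141.818 Y20.721
G1 X146.432 Y18.810
G1 X151.046 Y20.721
G1 X152.957 Y25.335
M5
G00 X0.000 Y0.000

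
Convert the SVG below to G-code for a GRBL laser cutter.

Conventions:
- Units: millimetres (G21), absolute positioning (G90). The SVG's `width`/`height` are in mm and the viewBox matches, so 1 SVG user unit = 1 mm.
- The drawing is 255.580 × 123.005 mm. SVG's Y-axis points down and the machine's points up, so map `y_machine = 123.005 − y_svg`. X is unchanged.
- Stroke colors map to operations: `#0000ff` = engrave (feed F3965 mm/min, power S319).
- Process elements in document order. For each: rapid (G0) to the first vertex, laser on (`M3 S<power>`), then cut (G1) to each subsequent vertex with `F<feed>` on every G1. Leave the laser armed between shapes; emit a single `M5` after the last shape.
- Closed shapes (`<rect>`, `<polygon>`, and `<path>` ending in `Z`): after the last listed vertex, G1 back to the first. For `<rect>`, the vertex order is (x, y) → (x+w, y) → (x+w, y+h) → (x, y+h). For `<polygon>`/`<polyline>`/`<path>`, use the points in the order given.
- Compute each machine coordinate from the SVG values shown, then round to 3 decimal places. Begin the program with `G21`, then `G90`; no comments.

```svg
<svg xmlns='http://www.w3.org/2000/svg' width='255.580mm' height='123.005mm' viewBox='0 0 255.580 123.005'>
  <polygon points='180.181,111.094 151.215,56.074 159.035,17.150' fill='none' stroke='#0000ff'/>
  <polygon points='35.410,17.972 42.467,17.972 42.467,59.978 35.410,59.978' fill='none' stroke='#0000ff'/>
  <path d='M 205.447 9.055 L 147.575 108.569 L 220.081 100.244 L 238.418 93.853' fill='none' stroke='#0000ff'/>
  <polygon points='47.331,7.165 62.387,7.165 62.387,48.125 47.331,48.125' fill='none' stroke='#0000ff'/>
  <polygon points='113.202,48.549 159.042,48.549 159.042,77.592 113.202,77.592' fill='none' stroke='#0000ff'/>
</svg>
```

G21
G90
G0 X180.181 Y11.911
M3 S319
G1 X151.215 Y66.931 F3965
G1 X159.035 Y105.855 F3965
G1 X180.181 Y11.911 F3965
G0 X35.410 Y105.033
M3 S319
G1 X42.467 Y105.033 F3965
G1 X42.467 Y63.027 F3965
G1 X35.410 Y63.027 F3965
G1 X35.410 Y105.033 F3965
G0 X205.447 Y113.950
M3 S319
G1 X147.575 Y14.436 F3965
G1 X220.081 Y22.761 F3965
G1 X238.418 Y29.152 F3965
G0 X47.331 Y115.840
M3 S319
G1 X62.387 Y115.840 F3965
G1 X62.387 Y74.880 F3965
G1 X47.331 Y74.880 F3965
G1 X47.331 Y115.840 F3965
G0 X113.202 Y74.456
M3 S319
G1 X159.042 Y74.456 F3965
G1 X159.042 Y45.413 F3965
G1 X113.202 Y45.413 F3965
G1 X113.202 Y74.456 F3965
M5

viewBox `0 0 255.580 123.005` with mm width/height → 1 unit = 1 mm. Flip: y_m = 123.005 − y_svg.

**Shape 1** — `<polygon>` closed polygon, stroke `#0000ff` → engrave (S319, F3965). Machine vertices: (180.181,11.911) → (151.215,66.931) → (159.035,105.855) → (180.181,11.911). Closed: final G1 returns to the first vertex.

**Shape 2** — `<polygon>` rectangle, stroke `#0000ff` → engrave (S319, F3965). Machine vertices: (35.410,105.033) → (42.467,105.033) → (42.467,63.027) → (35.410,63.027) → (35.410,105.033). Closed: final G1 returns to the first vertex.

**Shape 3** — `<path>` open polyline, stroke `#0000ff` → engrave (S319, F3965). Machine vertices: (205.447,113.950) → (147.575,14.436) → (220.081,22.761) → (238.418,29.152). Open path.

**Shape 4** — `<polygon>` rectangle, stroke `#0000ff` → engrave (S319, F3965). Machine vertices: (47.331,115.840) → (62.387,115.840) → (62.387,74.880) → (47.331,74.880) → (47.331,115.840). Closed: final G1 returns to the first vertex.

**Shape 5** — `<polygon>` rectangle, stroke `#0000ff` → engrave (S319, F3965). Machine vertices: (113.202,74.456) → (159.042,74.456) → (159.042,45.413) → (113.202,45.413) → (113.202,74.456). Closed: final G1 returns to the first vertex.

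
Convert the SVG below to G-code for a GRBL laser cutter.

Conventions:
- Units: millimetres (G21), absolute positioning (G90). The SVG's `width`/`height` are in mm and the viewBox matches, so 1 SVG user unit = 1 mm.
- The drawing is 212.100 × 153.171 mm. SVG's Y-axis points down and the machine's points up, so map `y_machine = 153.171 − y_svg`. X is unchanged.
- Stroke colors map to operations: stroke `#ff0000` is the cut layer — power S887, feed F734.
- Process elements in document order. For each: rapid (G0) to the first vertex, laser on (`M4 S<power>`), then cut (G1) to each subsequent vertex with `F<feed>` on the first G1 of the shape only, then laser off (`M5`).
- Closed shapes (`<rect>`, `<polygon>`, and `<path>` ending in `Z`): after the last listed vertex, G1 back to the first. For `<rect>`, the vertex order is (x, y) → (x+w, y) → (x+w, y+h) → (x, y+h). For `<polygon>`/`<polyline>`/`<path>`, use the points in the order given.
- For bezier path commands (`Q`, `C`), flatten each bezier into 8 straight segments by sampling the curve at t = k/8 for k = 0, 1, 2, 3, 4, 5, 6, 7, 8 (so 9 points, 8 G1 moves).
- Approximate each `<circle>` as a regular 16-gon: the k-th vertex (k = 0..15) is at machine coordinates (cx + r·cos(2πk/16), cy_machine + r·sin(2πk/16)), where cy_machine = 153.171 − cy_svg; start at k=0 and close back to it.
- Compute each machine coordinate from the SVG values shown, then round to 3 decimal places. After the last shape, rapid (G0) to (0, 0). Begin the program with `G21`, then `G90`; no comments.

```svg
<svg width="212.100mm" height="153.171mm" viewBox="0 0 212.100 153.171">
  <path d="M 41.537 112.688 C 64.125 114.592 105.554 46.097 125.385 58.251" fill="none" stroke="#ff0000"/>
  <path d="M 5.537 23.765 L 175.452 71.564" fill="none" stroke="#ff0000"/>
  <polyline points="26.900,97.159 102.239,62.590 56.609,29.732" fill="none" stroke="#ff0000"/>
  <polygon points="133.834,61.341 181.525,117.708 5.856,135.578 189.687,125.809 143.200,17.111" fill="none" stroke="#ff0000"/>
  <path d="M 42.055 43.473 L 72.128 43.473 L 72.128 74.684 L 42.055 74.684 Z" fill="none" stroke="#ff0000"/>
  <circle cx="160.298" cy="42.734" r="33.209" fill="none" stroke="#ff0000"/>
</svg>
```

G21
G90
G0 X41.537 Y40.483
M4 S887
G1 X50.812 Y42.774 F734
G1 X61.379 Y49.895
G1 X72.765 Y60.075
G1 X84.495 Y71.545
G1 X96.096 Y82.535
G1 X107.094 Y91.274
G1 X117.015 Y95.992
G1 X125.385 Y94.920
M5
G0 X5.537 Y129.406
M4 S887
G1 X175.452 Y81.607 F734
M5
G0 X26.900 Y56.012
M4 S887
G1 X102.239 Y90.581 F734
G1 X56.609 Y123.439
M5
G0 X133.834 Y91.830
M4 S887
G1 X181.525 Y35.463 F734
G1 X5.856 Y17.593
G1 X189.687 Y27.362
G1 X143.200 Y136.060
G1 X133.834 Y91.830
M5
G0 X42.055 Y109.698
M4 S887
G1 X72.128 Y109.698 F734
G1 X72.128 Y78.487
G1 X42.055 Y78.487
G1 X42.055 Y109.698
M5
G0 X193.507 Y110.437
M4 S887
G1 X190.979 Y123.146 F734
G1 X183.780 Y133.919
G1 X173.007 Y141.118
G1 X160.298 Y143.646
G1 X147.589 Y141.118
G1 X136.816 Y133.919
G1 X129.617 Y123.146
G1 X127.089 Y110.437
G1 X129.617 Y97.728
G1 X136.816 Y86.955
G1 X147.589 Y79.756
G1 X160.298 Y77.228
G1 X173.007 Y79.756
G1 X183.780 Y86.955
G1 X190.979 Y97.728
G1 X193.507 Y110.437
M5
G0 X0.000 Y0.000

Since the viewBox matches the mm dimensions, user units are millimetres directly. The only transform is the Y-flip y_m = 153.171 − y_svg.

Shape 1 is a cubic bezier drawn with `<path>`. Its stroke #ff0000 means cut at S887, F734. After flipping Y the toolpath is (41.537,40.483) → (50.812,42.774) → (61.379,49.895) → (72.765,60.075) → (84.495,71.545) → (96.096,82.535) → (107.094,91.274) → (117.015,95.992) → (125.385,94.920).

Shape 2 is a line segment drawn with `<path>`. Its stroke #ff0000 means cut at S887, F734. After flipping Y the toolpath is (5.537,129.406) → (175.452,81.607).

Shape 3 is a open polyline drawn with `<polyline>`. Its stroke #ff0000 means cut at S887, F734. After flipping Y the toolpath is (26.900,56.012) → (102.239,90.581) → (56.609,123.439).

Shape 4 is a closed polygon drawn with `<polygon>`. Its stroke #ff0000 means cut at S887, F734. After flipping Y the toolpath is (133.834,91.830) → (181.525,35.463) → (5.856,17.593) → (189.687,27.362) → (143.200,136.060) → (133.834,91.830), returning to the start.

Shape 5 is a rectangle drawn with `<path>`. Its stroke #ff0000 means cut at S887, F734. After flipping Y the toolpath is (42.055,109.698) → (72.128,109.698) → (72.128,78.487) → (42.055,78.487) → (42.055,109.698), returning to the start.

Shape 6 is a circle drawn with `<circle>`. Its stroke #ff0000 means cut at S887, F734. After flipping Y the toolpath is (193.507,110.437) → (190.979,123.146) → (183.780,133.919) → (173.007,141.118) → (160.298,143.646) → (147.589,141.118) → (136.816,133.919) → (129.617,123.146) → (127.089,110.437) → (129.617,97.728) → (136.816,86.955) → (147.589,79.756) → (160.298,77.228) → (173.007,79.756) → (183.780,86.955) → (190.979,97.728) → (193.507,110.437), returning to the start.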